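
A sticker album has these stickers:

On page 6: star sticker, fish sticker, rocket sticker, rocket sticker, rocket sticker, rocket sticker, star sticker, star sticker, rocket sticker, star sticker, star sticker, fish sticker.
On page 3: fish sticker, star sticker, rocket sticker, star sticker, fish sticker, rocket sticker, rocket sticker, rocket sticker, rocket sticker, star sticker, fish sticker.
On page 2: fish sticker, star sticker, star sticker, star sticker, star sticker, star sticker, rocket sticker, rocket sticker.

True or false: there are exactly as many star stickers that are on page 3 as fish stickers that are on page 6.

False

star stickers on page 3: 3.
fish stickers on page 6: 2.
The claim requires 3 = 2, which does not hold.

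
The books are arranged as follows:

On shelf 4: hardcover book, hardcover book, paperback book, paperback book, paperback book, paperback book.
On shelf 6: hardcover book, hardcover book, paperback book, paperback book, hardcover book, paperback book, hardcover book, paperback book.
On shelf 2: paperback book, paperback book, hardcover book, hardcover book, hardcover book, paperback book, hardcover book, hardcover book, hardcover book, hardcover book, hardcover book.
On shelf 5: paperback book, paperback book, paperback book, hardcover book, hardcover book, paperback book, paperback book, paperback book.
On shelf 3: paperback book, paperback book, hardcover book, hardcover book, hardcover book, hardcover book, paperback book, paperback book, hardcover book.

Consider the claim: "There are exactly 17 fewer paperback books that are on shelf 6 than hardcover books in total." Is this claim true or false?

True

paperback books on shelf 6: 4.
hardcover books: 21.
The claim requires 21 − 4 (= 17) to equal 17, which holds.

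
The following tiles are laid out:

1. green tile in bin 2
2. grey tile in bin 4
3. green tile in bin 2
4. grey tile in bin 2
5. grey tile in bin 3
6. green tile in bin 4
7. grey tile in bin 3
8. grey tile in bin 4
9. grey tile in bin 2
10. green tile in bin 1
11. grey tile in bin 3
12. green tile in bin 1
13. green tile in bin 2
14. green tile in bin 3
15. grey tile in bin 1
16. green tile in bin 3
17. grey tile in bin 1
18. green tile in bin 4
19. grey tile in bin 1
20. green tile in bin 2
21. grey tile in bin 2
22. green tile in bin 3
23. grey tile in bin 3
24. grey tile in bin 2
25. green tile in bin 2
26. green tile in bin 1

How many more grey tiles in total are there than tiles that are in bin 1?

7

grey tiles: 13.
tiles in bin 1: 6.
13 − 6 = 7.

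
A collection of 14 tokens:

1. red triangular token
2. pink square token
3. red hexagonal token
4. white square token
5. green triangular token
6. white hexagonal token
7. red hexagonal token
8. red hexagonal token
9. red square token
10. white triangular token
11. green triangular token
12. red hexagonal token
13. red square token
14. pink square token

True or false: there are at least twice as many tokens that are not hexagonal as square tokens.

False

There are 9 tokens that are not hexagonal.
There are 5 square tokens.
The claim requires 9 ≥ 2 × 5 = 10, which does not hold.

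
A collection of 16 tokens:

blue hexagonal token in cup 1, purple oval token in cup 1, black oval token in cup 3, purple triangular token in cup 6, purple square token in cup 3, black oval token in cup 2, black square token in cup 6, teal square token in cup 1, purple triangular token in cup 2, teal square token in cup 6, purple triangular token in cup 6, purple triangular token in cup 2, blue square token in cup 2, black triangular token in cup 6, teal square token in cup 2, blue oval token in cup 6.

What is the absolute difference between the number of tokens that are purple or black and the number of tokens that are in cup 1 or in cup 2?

tokens that are purple or black: 10. tokens in cup 1 or in cup 2: 8.
|10 − 8| = 10 − 8 = 2.

2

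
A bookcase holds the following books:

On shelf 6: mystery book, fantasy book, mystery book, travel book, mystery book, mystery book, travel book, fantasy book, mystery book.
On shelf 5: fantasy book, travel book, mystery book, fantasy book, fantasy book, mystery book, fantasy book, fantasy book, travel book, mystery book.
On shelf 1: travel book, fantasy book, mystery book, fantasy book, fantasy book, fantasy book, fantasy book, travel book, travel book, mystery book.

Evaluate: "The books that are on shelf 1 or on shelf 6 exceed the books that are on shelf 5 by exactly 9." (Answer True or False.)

True

books on shelf 1 or on shelf 6: 19.
books on shelf 5: 10.
The claim requires 19 − 10 (= 9) to equal 9, which holds.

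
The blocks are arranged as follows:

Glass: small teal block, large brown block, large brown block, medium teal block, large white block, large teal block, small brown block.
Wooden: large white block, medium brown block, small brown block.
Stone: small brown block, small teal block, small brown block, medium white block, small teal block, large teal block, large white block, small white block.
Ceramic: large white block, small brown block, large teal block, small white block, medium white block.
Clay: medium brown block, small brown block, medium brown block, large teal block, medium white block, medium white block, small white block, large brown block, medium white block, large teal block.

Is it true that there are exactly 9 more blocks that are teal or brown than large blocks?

blocks that are teal or brown: 21.
large blocks: 12.
The claim requires 21 − 12 (= 9) to equal 9, which holds.

True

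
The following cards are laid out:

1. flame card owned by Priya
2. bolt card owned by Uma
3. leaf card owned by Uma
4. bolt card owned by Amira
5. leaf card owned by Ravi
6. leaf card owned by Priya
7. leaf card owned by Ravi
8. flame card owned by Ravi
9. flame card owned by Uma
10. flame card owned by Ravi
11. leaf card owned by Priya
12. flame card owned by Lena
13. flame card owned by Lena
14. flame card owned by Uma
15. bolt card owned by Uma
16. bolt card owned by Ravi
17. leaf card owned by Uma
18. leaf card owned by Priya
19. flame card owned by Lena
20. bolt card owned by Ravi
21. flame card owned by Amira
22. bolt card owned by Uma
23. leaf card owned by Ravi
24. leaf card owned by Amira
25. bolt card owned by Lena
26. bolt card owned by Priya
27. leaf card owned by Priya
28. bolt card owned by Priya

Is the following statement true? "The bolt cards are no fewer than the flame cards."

bolt cards: 9.
flame cards: 9.
The claim requires 9 ≥ 9, which holds.

True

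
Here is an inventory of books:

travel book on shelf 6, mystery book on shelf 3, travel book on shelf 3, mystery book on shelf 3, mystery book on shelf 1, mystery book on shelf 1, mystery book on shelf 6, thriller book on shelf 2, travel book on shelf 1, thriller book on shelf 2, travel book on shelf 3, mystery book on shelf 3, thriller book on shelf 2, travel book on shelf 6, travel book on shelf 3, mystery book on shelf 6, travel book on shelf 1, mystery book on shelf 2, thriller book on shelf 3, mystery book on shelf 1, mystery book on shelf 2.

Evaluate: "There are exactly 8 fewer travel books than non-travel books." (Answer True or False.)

False

travel books: 7.
non-travel books: 14.
The claim requires 14 − 7 (= 7) to equal 8, which does not hold.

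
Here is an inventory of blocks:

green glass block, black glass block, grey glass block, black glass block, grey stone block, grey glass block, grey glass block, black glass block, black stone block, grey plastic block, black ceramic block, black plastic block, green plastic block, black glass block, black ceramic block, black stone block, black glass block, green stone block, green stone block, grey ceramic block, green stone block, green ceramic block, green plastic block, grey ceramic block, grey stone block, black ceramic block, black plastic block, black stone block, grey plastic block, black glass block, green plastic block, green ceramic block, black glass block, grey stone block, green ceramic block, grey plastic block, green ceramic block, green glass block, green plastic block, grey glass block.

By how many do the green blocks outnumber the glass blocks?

0

green blocks: 13.
glass blocks: 13.
13 − 13 = 0.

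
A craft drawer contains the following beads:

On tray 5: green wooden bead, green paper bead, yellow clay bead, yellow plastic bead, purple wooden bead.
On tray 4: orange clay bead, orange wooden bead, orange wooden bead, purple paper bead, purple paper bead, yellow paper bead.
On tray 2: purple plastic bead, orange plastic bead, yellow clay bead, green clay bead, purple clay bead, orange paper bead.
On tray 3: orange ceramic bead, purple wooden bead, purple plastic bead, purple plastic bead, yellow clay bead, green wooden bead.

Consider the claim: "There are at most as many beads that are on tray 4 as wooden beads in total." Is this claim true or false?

There are 6 beads on tray 4.
There are 6 wooden beads.
The claim requires 6 ≤ 6, which holds.

True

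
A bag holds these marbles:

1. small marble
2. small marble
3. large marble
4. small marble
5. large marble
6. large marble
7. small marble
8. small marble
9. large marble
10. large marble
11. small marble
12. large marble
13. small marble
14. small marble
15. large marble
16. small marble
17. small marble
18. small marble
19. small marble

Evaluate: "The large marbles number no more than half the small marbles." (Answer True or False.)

large marbles: 7.
small marbles: 12.
The claim requires 2 × 7 = 14 ≤ 12, which does not hold.

False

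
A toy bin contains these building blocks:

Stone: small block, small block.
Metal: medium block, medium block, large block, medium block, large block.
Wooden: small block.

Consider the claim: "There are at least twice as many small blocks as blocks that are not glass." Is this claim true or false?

small blocks: 3.
blocks that are not glass: 8.
The claim requires 3 ≥ 2 × 8 = 16, which does not hold.

False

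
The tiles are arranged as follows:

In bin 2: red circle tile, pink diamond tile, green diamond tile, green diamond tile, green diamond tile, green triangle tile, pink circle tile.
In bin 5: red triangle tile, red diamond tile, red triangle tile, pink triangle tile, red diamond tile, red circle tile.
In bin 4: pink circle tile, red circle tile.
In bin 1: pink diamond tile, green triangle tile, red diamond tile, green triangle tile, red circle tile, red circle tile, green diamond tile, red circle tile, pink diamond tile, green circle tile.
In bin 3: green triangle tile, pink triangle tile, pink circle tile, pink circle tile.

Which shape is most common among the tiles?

Counts by shape: circle 11, diamond 10, triangle 8.
The maximum is 11, held uniquely by circle.

circle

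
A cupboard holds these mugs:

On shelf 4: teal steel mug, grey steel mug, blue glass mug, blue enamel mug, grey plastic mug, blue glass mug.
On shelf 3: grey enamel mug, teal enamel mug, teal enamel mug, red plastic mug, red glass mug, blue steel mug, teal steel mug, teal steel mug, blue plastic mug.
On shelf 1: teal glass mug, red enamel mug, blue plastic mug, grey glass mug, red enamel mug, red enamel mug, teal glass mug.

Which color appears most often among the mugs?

Counts by color: teal 7, blue 6, red 5, grey 4.
The maximum is 7, held uniquely by teal.

teal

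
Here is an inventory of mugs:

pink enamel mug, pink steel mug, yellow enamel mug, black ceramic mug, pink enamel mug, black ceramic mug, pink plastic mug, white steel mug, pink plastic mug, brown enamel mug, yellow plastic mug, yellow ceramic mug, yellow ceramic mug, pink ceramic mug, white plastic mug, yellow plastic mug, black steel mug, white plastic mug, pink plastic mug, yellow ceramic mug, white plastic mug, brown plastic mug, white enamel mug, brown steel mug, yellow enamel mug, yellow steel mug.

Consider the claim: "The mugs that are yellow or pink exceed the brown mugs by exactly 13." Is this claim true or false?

False

|mugs that are yellow or pink| = 15.
|brown mugs| = 3.
The claim requires 15 − 3 (= 12) to equal 13, which does not hold.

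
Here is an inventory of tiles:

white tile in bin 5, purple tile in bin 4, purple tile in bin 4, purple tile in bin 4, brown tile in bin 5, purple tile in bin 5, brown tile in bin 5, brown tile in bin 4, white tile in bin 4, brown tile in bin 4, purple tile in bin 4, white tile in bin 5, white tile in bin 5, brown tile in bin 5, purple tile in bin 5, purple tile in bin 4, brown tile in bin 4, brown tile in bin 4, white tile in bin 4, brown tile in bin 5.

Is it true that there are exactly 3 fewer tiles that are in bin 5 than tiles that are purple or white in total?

|tiles in bin 5| = 9.
|tiles that are purple or white| = 12.
The claim requires 12 − 9 (= 3) to equal 3, which holds.

True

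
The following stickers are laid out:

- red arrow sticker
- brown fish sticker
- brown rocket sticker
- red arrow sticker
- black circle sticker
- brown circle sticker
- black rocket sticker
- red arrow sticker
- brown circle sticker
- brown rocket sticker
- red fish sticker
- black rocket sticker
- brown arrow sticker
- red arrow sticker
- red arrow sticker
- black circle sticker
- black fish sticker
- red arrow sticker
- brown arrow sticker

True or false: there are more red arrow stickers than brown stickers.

False

|red arrow stickers| = 6.
|brown stickers| = 7.
The claim requires 6 > 7, which does not hold.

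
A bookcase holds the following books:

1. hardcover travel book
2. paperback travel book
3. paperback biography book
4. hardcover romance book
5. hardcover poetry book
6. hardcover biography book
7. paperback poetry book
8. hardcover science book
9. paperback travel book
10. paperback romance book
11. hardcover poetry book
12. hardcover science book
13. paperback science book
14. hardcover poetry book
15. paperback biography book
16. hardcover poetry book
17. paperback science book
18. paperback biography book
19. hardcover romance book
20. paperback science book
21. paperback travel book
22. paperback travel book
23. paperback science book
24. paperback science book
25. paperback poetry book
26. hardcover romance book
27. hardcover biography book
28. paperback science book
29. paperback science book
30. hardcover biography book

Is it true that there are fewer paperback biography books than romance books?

|paperback biography books| = 3.
|romance books| = 4.
The claim requires 3 < 4, which holds.

True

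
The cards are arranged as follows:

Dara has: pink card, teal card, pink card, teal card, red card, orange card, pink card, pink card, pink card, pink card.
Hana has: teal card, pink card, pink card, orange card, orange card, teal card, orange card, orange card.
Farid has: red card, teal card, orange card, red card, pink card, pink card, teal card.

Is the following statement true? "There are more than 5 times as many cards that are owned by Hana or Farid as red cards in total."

False

Count of cards owned by Hana or Farid: 15.
There are 3 red cards.
The claim requires 15 > 5 × 3 = 15, which does not hold.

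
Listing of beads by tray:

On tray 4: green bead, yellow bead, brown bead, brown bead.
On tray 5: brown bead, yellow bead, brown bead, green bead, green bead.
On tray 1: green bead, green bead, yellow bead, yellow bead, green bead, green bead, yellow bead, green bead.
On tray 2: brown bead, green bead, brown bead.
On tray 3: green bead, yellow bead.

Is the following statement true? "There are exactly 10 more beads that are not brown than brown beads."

beads that are not brown: 16.
brown beads: 6.
The claim requires 16 − 6 (= 10) to equal 10, which holds.

True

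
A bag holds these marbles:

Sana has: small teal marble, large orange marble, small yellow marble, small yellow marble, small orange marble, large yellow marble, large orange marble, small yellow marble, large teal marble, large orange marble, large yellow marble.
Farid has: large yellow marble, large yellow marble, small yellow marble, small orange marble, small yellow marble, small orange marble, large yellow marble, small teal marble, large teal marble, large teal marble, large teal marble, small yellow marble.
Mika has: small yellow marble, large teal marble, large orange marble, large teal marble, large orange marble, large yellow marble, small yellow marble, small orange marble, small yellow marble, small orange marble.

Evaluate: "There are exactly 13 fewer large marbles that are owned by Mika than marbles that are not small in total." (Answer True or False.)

Count of large marbles owned by Mika: 5.
There are 17 marbles that are not small.
The claim requires 17 − 5 (= 12) to equal 13, which does not hold.

False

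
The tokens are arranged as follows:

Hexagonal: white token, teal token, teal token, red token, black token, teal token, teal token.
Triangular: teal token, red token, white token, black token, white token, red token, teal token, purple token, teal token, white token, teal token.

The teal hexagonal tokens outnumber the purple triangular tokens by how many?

teal hexagonal tokens: 4.
purple triangular tokens: 1.
4 − 1 = 3.

3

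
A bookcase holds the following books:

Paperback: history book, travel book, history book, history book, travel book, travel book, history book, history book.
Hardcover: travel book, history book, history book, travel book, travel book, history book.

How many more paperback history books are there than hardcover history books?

paperback history books: 5.
hardcover history books: 3.
5 − 3 = 2.

2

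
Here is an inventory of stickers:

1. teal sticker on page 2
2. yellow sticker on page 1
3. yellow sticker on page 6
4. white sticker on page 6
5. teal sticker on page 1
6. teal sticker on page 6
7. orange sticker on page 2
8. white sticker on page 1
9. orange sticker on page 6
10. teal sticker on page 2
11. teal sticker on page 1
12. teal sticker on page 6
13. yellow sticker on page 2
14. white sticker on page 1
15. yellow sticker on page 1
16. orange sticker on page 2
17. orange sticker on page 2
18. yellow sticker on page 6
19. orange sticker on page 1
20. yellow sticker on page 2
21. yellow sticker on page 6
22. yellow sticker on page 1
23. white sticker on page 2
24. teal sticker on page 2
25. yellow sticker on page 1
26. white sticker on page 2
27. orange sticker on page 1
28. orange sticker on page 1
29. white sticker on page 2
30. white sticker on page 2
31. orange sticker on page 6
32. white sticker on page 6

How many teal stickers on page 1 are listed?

2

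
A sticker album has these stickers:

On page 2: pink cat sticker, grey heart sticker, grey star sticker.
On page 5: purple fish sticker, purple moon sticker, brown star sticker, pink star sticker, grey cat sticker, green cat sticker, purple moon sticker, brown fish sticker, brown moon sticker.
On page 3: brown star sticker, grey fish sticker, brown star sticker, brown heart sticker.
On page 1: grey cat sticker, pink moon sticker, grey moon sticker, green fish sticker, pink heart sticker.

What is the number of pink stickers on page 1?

2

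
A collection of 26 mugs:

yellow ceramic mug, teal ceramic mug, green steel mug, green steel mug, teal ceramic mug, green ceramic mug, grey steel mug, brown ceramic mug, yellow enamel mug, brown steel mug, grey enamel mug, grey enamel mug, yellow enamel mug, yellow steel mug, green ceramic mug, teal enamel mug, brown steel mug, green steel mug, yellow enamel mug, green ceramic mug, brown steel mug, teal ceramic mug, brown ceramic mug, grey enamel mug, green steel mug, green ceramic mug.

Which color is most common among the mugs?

Counts by color: green 8, brown 5, yellow 5, teal 4, grey 4.
The maximum is 8, held uniquely by green.

green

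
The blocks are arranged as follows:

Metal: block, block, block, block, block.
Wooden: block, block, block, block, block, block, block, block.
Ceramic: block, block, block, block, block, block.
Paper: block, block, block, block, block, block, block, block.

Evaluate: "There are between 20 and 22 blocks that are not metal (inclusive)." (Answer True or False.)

There are 22 blocks that are not metal.
The claim requires 20 ≤ 22 ≤ 22, which holds.

True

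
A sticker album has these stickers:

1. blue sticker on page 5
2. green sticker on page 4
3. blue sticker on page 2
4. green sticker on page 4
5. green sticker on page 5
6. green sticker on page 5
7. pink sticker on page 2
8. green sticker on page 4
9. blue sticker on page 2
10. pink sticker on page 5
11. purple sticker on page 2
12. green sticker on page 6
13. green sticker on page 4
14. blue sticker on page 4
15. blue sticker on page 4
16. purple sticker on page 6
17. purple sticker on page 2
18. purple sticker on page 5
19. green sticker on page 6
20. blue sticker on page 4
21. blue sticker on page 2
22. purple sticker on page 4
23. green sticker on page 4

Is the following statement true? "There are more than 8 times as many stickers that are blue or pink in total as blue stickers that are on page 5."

True

stickers that are blue or pink: 9.
blue stickers on page 5: 1.
The claim requires 9 > 8 × 1 = 8, which holds.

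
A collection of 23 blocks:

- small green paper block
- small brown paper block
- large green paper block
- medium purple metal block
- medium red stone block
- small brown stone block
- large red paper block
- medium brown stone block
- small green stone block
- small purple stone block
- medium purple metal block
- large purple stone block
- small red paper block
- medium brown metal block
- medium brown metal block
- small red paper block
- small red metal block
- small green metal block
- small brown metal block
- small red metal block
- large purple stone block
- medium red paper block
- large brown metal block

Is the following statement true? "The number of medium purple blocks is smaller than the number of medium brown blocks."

True

There are 2 medium purple blocks.
There are 3 medium brown blocks.
The claim requires 2 < 3, which holds.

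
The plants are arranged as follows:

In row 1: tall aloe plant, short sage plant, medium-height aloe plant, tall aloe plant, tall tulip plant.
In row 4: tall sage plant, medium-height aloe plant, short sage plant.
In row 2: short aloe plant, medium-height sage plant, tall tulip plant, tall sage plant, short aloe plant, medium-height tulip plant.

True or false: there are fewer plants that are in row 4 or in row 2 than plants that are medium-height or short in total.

False

plants in row 4 or in row 2: 9.
plants that are medium-height or short: 8.
The claim requires 9 < 8, which does not hold.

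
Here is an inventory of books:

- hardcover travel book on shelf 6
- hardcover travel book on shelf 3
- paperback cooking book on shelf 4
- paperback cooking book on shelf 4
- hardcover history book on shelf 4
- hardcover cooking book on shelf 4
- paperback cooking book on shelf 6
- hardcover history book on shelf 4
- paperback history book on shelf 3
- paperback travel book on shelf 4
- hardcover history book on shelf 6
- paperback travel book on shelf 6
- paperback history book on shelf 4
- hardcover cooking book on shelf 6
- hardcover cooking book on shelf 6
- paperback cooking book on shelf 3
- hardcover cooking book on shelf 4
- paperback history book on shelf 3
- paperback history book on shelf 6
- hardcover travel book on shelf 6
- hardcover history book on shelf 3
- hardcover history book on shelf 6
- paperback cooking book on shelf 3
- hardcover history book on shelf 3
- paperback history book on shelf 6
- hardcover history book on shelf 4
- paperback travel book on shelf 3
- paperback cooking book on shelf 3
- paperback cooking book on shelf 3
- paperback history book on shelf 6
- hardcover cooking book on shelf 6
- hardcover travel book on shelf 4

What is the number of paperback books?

16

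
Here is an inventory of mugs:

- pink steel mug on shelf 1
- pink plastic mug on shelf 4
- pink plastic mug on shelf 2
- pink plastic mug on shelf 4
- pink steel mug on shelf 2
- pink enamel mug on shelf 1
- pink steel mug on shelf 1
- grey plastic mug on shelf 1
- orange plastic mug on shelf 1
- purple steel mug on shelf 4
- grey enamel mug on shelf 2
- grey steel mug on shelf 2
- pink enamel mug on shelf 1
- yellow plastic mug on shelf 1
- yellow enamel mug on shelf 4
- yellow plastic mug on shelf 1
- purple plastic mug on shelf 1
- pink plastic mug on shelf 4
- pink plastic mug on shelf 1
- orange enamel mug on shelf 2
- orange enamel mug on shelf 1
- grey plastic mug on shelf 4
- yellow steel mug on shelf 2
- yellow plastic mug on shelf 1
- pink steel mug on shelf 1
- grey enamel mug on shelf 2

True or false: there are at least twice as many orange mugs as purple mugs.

orange mugs: 3.
purple mugs: 2.
The claim requires 3 ≥ 2 × 2 = 4, which does not hold.

False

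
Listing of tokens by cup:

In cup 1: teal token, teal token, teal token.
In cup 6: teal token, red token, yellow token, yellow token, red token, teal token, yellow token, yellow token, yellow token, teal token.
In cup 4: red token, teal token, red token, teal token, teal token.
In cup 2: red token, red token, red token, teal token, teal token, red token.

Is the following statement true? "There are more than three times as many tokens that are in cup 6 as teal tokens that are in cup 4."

There are 10 tokens in cup 6.
There are 3 teal tokens in cup 4.
The claim requires 10 > 3 × 3 = 9, which holds.

True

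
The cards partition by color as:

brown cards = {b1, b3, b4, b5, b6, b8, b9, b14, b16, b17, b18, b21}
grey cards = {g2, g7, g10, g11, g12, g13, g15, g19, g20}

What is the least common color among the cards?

grey

Counts by color: brown 12, grey 9.
The minimum is 9, held uniquely by grey.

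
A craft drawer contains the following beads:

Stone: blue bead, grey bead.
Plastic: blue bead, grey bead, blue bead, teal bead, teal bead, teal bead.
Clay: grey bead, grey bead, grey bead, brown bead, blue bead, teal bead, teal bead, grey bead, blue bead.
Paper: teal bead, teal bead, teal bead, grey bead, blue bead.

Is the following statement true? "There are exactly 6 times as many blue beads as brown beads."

There are 6 blue beads.
There is 1 brown bead.
The claim requires 6 = 6 × 1 = 6, which holds.

True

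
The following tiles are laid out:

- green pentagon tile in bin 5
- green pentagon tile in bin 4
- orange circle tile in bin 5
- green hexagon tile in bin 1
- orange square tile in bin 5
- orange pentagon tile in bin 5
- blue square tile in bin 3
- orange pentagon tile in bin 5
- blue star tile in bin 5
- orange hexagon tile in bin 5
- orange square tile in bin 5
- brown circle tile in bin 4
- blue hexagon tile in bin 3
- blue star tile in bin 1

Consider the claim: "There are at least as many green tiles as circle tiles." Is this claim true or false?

green tiles: 3.
circle tiles: 2.
The claim requires 3 ≥ 2, which holds.

True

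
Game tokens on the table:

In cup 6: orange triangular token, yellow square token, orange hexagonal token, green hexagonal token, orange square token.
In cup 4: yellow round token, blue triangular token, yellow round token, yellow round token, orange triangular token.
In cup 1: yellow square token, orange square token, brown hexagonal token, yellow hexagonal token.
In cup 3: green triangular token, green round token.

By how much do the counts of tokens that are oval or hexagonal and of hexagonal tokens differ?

tokens that are oval or hexagonal: 4. hexagonal tokens: 4.
|4 − 4| = 4 − 4 = 0.

0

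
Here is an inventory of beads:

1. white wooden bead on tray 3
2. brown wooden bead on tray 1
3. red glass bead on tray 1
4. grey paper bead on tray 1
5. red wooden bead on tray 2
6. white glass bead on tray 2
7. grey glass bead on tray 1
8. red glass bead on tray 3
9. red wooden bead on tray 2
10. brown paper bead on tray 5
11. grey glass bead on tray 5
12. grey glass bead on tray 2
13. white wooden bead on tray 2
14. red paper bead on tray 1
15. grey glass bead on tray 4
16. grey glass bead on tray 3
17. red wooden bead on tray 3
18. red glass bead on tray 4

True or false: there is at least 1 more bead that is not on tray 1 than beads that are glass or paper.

True

There are 13 beads that are not on tray 1.
There are 12 beads that are glass or paper.
The claim requires 13 − 12 = 1 ≥ 1, which holds.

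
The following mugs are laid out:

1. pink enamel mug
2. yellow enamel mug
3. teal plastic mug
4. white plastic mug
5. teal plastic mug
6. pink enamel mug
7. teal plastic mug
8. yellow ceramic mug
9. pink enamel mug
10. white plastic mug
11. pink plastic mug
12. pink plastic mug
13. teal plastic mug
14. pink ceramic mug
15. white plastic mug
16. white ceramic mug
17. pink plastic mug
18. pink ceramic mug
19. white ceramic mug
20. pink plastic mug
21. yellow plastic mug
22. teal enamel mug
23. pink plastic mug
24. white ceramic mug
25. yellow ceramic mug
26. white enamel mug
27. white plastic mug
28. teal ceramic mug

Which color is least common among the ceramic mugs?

teal

Counts by color (restricted to ceramic mugs): white 3, pink 2, yellow 2, teal 1.
The minimum is 1, held uniquely by teal.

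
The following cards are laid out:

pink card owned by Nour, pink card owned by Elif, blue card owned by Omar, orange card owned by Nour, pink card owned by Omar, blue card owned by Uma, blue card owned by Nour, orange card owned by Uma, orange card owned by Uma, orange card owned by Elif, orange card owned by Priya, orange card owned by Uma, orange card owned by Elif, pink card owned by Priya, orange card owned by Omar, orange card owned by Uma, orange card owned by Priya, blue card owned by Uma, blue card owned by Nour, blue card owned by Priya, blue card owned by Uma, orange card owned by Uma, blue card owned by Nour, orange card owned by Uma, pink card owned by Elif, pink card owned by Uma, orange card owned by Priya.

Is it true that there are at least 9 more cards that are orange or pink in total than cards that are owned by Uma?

There are 19 cards that are orange or pink.
Count of cards owned by Uma: 10.
The claim requires 19 − 10 = 9 ≥ 9, which holds.

True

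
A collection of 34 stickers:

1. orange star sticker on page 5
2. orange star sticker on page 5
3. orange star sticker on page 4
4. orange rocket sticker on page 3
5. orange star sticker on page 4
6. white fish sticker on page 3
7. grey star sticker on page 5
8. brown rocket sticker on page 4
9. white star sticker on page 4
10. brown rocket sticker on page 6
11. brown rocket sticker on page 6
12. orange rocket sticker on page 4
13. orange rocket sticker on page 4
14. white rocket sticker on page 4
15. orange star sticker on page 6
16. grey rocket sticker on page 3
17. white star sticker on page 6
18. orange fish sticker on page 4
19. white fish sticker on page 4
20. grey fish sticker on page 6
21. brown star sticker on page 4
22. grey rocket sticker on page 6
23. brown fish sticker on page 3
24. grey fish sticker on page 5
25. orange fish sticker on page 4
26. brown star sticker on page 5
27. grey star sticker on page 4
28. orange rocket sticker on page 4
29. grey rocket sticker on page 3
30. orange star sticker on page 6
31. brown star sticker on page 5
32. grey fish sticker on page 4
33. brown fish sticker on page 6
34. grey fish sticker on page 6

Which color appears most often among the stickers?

Counts by color: orange 12, grey 9, brown 8, white 5.
The maximum is 12, held uniquely by orange.

orange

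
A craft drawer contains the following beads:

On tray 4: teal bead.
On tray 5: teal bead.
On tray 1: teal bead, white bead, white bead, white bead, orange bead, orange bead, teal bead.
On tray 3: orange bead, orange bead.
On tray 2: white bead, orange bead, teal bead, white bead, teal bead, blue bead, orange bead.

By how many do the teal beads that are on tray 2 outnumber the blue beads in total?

teal beads on tray 2: 2.
blue beads: 1.
2 − 1 = 1.

1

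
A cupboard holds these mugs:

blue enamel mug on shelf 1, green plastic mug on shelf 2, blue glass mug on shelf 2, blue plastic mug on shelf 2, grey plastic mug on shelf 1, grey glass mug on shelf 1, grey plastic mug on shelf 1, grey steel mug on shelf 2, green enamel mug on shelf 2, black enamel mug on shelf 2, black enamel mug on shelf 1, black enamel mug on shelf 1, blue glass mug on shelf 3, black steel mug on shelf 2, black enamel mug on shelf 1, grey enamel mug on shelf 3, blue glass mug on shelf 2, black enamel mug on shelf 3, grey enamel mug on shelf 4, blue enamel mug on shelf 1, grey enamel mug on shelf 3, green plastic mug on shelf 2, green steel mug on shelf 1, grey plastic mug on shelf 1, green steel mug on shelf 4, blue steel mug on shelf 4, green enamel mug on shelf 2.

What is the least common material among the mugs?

glass

Counts by material: enamel 12, plastic 6, steel 5, glass 4.
The minimum is 4, held uniquely by glass.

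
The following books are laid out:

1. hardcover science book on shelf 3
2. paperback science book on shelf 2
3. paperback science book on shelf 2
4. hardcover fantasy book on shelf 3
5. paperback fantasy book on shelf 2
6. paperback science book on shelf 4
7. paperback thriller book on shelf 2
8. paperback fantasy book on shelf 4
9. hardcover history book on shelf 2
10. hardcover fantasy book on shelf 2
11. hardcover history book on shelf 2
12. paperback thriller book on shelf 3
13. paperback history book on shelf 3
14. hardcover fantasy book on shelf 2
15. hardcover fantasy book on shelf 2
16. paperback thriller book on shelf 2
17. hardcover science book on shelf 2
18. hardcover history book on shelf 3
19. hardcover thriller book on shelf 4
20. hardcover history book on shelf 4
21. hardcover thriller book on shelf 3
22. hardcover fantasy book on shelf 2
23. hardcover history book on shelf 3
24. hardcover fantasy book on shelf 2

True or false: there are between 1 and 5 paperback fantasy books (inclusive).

True

paperback fantasy books: 2.
The claim requires 1 ≤ 2 ≤ 5, which holds.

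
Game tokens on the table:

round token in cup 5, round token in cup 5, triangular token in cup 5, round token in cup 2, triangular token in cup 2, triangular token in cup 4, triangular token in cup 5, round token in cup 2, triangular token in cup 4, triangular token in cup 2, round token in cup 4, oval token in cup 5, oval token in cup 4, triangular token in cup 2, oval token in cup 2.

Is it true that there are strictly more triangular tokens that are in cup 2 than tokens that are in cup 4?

False

There are 3 triangular tokens in cup 2.
There are 4 tokens in cup 4.
The claim requires 3 > 4, which does not hold.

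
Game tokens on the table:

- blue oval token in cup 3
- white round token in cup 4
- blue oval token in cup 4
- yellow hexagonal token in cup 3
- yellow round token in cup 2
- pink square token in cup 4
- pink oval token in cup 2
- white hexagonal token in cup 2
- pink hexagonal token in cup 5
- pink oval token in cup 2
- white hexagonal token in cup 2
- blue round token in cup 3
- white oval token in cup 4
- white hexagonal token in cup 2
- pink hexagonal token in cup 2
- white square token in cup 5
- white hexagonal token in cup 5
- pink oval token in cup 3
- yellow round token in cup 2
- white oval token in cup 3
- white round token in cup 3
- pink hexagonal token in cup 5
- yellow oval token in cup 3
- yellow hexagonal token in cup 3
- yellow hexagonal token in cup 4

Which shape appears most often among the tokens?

Counts by shape: hexagonal 10, oval 8, round 5, square 2.
The maximum is 10, held uniquely by hexagonal.

hexagonal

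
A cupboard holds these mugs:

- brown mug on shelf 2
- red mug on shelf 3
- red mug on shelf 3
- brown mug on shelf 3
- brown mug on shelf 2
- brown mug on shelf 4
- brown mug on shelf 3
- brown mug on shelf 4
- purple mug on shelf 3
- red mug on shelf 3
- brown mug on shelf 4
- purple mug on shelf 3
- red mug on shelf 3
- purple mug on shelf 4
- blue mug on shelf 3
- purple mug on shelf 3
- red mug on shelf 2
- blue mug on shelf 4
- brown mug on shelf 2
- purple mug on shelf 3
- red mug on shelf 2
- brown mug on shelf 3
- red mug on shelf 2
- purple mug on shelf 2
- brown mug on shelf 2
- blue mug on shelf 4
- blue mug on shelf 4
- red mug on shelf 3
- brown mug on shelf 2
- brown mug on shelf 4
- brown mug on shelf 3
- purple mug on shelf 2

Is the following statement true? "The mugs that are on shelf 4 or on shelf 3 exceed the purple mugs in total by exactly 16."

False

There are 22 mugs on shelf 4 or on shelf 3.
There are 7 purple mugs.
The claim requires 22 − 7 (= 15) to equal 16, which does not hold.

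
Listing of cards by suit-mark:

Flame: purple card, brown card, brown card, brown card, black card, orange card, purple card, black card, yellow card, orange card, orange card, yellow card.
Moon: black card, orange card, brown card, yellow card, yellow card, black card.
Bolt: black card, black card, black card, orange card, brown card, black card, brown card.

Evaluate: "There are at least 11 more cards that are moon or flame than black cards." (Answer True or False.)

|cards that are moon or flame| = 18.
|black cards| = 8.
The claim requires 18 − 8 = 10 ≥ 11, which does not hold.

False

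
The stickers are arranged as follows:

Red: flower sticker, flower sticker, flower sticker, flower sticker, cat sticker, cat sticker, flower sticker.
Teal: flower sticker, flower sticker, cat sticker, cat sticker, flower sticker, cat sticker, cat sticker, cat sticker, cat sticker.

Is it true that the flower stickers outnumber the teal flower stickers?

True

flower stickers: 8.
teal flower stickers: 3.
The claim requires 8 > 3, which holds.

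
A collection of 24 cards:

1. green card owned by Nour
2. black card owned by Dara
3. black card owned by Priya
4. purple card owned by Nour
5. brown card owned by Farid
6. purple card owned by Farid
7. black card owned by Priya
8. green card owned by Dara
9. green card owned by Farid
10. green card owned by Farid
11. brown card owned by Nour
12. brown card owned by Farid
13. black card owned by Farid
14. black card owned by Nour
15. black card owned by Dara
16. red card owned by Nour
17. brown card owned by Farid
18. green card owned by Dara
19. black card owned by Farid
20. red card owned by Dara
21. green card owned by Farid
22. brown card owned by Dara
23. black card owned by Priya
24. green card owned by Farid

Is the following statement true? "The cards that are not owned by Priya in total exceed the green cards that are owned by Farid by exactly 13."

Count of cards that are not owned by Priya: 21.
Count of green cards owned by Farid: 4.
The claim requires 21 − 4 (= 17) to equal 13, which does not hold.

False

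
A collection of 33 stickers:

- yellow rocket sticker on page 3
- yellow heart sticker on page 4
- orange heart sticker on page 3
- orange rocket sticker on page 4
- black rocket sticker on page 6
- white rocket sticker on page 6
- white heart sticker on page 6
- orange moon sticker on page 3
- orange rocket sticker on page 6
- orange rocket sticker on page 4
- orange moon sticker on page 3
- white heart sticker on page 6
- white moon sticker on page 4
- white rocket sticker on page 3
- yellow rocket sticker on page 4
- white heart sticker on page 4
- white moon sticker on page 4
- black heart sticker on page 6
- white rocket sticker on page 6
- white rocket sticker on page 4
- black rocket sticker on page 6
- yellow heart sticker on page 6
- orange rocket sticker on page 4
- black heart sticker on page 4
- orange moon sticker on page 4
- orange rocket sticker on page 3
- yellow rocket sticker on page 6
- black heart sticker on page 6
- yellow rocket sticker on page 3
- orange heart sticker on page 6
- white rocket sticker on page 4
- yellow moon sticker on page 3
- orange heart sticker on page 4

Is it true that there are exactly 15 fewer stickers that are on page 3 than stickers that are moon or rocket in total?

There are 8 stickers on page 3.
There are 22 stickers that are moon or rocket.
The claim requires 22 − 8 (= 14) to equal 15, which does not hold.

False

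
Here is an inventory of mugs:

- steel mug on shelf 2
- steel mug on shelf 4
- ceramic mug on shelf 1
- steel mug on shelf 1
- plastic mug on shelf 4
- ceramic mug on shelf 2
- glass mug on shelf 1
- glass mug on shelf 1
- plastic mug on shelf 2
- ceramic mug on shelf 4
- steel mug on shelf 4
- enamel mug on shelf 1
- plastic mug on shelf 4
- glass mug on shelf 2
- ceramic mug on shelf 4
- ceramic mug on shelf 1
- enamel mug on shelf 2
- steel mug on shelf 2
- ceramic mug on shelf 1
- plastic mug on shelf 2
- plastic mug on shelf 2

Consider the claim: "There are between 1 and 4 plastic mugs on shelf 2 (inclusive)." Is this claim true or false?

True

|plastic mugs on shelf 2| = 3.
The claim requires 1 ≤ 3 ≤ 4, which holds.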